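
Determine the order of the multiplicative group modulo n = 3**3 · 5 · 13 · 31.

25920

φ(3^3) = 3^3 − 3^2 = 27 − 9 = 18.
φ(5) = 5 − 1 = 4.
φ(13) = 13 − 1 = 12.
φ(31) = 31 − 1 = 30.
Since φ is multiplicative, φ(54405) = 18 · 4 · 12 · 30 = 25920.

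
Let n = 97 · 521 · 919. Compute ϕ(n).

45826560

φ(46443503) = 46443503 · (1 − 1/97) · (1 − 1/521) · (1 − 1/919)
       = 46443503 · 45826560/46443503 = 45826560.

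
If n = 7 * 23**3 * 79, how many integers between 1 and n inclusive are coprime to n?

5446584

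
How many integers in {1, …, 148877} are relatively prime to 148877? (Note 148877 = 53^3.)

φ(53^3) = 53^3 − 53^2 = 148877 − 2809 = 146068.

146068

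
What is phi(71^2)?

φ(5041) = 5041 · (1 − 1/71)
       = 5041 · 70/71 = 4970.

4970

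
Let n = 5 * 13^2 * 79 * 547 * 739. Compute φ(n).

19612285056

φ(26984573915) = 26984573915 · (1 − 1/5) · (1 − 1/13) · (1 − 1/79) · (1 − 1/547) · (1 − 1/739)
       = 26984573915 · 1508637312/2075736455 = 19612285056.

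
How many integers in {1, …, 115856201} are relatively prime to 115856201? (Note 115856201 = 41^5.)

φ(41^5) = 41^5 − 41^4 = 115856201 − 2825761 = 113030440.

113030440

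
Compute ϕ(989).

924

Factor 989: 989 = 23 · 43.
φ(23) = 23 − 1 = 22.
φ(43) = 43 − 1 = 42.
φ(989) = 22 × 42 = 924.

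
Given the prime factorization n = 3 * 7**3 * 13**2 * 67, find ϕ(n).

6054048

φ(3) = 3 − 1 = 2.
φ(7^3) = 7^2·(7−1) = 49·6 = 294.
φ(13^2) = 13^2 − 13^1 = 169 − 13 = 156.
φ(67) = 67 − 1 = 66.
φ(11651367) = 2 × 294 × 156 × 66 = 6054048.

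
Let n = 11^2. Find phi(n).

φ(121) = 121 · (1 − 1/11)
       = 121 · 10/11 = 110.

110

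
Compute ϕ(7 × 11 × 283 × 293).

φ(7) = 7 − 1 = 6.
φ(11) = 11 − 1 = 10.
φ(283) = 283 − 1 = 282.
φ(293) = 293 − 1 = 292.
φ(6384763) = 6 × 10 × 282 × 292 = 4940640.

4940640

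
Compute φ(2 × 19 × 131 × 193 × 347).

155450880

φ(2) = 2 − 1 = 1.
φ(19) = 19 − 1 = 18.
φ(131) = 131 − 1 = 130.
φ(193) = 193 − 1 = 192.
φ(347) = 347 − 1 = 346.
Multiply: 1 · 18 · 130 · 192 · 346 = 155450880.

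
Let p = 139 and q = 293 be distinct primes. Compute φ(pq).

40296

φ(pq) = (p−1)(q−1) = 138 · 292 = 40296.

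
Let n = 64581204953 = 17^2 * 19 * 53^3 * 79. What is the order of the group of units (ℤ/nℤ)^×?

55781616384

φ(64581204953) = 64581204953 · (1 − 1/17) · (1 − 1/19) · (1 − 1/53) · (1 − 1/79)
       = 64581204953 · 1168128/1352401 = 55781616384.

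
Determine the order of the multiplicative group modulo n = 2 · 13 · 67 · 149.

φ(259558) = 259558 · (1 − 1/2) · (1 − 1/13) · (1 − 1/67) · (1 − 1/149)
       = 259558 · 117216/259558 = 117216.

117216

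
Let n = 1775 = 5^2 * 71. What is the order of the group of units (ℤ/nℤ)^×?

1400

φ(1775) = 1775 · (1 − 1/5) · (1 − 1/71)
       = 1775 · 280/355 = 1400.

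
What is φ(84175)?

Prime factorization: 84175 = 5**2 * 7 * 13 * 37.
φ(5^2) = 5^1·(5−1) = 5·4 = 20.
φ(7) = 7 − 1 = 6.
φ(13) = 13 − 1 = 12.
φ(37) = 37 − 1 = 36.
Since φ is multiplicative, φ(84175) = 20 · 6 · 12 · 36 = 51840.

51840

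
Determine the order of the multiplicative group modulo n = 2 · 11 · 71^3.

3528700

φ(2) = 2 − 1 = 1.
φ(11) = 11 − 1 = 10.
φ(71^3) = 71^2·(71−1) = 5041·70 = 352870.
Multiply: 1 · 10 · 352870 = 3528700.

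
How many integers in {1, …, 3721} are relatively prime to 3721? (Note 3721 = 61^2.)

φ(61^2) = 61^1·(61−1) = 61·60 = 3660.

3660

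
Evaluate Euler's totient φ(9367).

First factor: 9367 = 17 × 19 × 29.
φ(17) = 17 − 1 = 16.
φ(19) = 19 − 1 = 18.
φ(29) = 29 − 1 = 28.
Since φ is multiplicative, φ(9367) = 16 · 18 · 28 = 8064.

8064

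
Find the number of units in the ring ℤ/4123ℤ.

First factor: 4123 = 7 · 19 · 31.
φ(4123) = 4123 · (1 − 1/7) · (1 − 1/19) · (1 − 1/31)
       = 4123 · 3240/4123 = 3240.

3240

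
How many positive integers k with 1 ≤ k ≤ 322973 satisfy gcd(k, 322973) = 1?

Factor 322973: 322973 = 7 * 29 * 37 * 43.
φ(322973) = 322973 · (1 − 1/7) · (1 − 1/29) · (1 − 1/37) · (1 − 1/43)
       = 322973 · 254016/322973 = 254016.

254016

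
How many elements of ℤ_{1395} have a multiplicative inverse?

First factor: 1395 = 3^2 · 5 · 31.
φ(1395) = 1395 · (1 − 1/3) · (1 − 1/5) · (1 − 1/31)
       = 1395 · 240/465 = 720.

720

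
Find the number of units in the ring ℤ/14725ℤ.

10800

14725 = 5**2 · 19 · 31.
φ(5^2) = 5^2 − 5^1 = 25 − 5 = 20.
φ(19) = 19 − 1 = 18.
φ(31) = 31 − 1 = 30.
Since φ is multiplicative, φ(14725) = 20 · 18 · 30 = 10800.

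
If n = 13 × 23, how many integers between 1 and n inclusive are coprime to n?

264

φ(299) = 299 · (1 − 1/13) · (1 − 1/23)
       = 299 · 264/299 = 264.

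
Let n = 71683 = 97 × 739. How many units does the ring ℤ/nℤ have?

70848

φ(97) = 97 − 1 = 96.
φ(739) = 739 − 1 = 738.
Since φ is multiplicative, φ(71683) = 96 · 738 = 70848.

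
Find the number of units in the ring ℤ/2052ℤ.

648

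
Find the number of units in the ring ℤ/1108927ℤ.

Factor 1108927: 1108927 = 17 × 37 × 41 × 43.
φ(17) = 17 − 1 = 16.
φ(37) = 37 − 1 = 36.
φ(41) = 41 − 1 = 40.
φ(43) = 43 − 1 = 42.
Since φ is multiplicative, φ(1108927) = 16 · 36 · 40 · 42 = 967680.

967680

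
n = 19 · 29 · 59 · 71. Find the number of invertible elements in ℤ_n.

φ(2308139) = 2308139 · (1 − 1/19) · (1 − 1/29) · (1 − 1/59) · (1 − 1/71)
       = 2308139 · 2046240/2308139 = 2046240.

2046240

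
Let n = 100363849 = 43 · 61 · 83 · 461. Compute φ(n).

95054400

φ(100363849) = 100363849 · (1 − 1/43) · (1 − 1/61) · (1 − 1/83) · (1 − 1/461)
       = 100363849 · 95054400/100363849 = 95054400.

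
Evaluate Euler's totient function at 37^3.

φ(50653) = 50653 · (1 − 1/37)
       = 50653 · 36/37 = 49284.

49284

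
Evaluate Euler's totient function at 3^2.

6

φ(9) = 9 · (1 − 1/3)
       = 9 · 2/3 = 6.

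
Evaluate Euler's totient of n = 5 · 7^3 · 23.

25872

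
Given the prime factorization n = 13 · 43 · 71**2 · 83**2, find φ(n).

17048213280

φ(19412643991) = 19412643991 · (1 − 1/13) · (1 − 1/43) · (1 − 1/71) · (1 − 1/83)
       = 19412643991 · 2892960/3294187 = 17048213280.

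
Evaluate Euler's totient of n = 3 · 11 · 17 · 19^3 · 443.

919077120

φ(3) = 3 − 1 = 2.
φ(11) = 11 − 1 = 10.
φ(17) = 17 − 1 = 16.
φ(19^3) = 19^3 − 19^2 = 6859 − 361 = 6498.
φ(443) = 443 − 1 = 442.
Multiply: 2 · 10 · 16 · 6498 · 442 = 919077120.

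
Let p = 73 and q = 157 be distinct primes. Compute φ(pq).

11232

φ(11461) = 11461 · (1 − 1/73) · (1 − 1/157)
       = 11461 · 11232/11461 = 11232.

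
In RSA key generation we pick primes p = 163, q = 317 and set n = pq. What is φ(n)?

51192

φ(pq) = (p−1)(q−1) = 162 · 316 = 51192.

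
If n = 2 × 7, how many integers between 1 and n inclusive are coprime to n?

6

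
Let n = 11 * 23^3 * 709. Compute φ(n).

φ(94890433) = 94890433 · (1 − 1/11) · (1 − 1/23) · (1 − 1/709)
       = 94890433 · 155760/179377 = 82397040.

82397040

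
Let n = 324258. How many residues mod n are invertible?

Factor 324258: 324258 = 2 · 3 · 11 · 17**3.
φ(2) = 2 − 1 = 1.
φ(3) = 3 − 1 = 2.
φ(11) = 11 − 1 = 10.
φ(17^3) = 17^2·(17−1) = 289·16 = 4624.
Since φ is multiplicative, φ(324258) = 1 · 2 · 10 · 4624 = 92480.

92480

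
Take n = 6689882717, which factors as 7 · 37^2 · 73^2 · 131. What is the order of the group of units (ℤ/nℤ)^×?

φ(6689882717) = 6689882717 · (1 − 1/7) · (1 − 1/37) · (1 − 1/73) · (1 − 1/131)
       = 6689882717 · 2021760/2476817 = 5460773760.

5460773760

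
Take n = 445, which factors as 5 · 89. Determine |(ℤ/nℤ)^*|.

φ(5) = 5 − 1 = 4.
φ(89) = 89 − 1 = 88.
φ(445) = 4 × 88 = 352.

352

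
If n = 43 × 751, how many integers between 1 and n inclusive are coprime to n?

φ(32293) = 32293 · (1 − 1/43) · (1 − 1/751)
       = 32293 · 31500/32293 = 31500.

31500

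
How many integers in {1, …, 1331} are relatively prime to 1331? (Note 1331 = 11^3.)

φ(11^3) = 11^3 − 11^2 = 1331 − 121 = 1210.

1210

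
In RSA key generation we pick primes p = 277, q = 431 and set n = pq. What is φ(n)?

φ(n) = (p − 1)(q − 1) = (277−1)(431−1) = 276·430 = 118680.

118680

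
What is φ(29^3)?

23548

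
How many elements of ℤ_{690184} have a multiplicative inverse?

290400

690184 = 2**3 · 11**2 · 23 · 31.
φ(2^3) = 2^3 − 2^2 = 8 − 4 = 4.
φ(11^2) = 11^2 − 11^1 = 121 − 11 = 110.
φ(23) = 23 − 1 = 22.
φ(31) = 31 − 1 = 30.
φ(690184) = 4 × 110 × 22 × 30 = 290400.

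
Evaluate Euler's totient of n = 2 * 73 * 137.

9792

φ(2) = 2 − 1 = 1.
φ(73) = 73 − 1 = 72.
φ(137) = 137 − 1 = 136.
φ(20002) = 1 × 72 × 136 = 9792.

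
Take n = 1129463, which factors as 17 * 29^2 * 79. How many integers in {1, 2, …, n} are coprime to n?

φ(17) = 17 − 1 = 16.
φ(29^2) = 29^2 − 29^1 = 841 − 29 = 812.
φ(79) = 79 − 1 = 78.
Since φ is multiplicative, φ(1129463) = 16 · 812 · 78 = 1013376.

1013376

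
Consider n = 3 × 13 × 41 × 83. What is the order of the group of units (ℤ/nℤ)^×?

78720

φ(132717) = 132717 · (1 − 1/3) · (1 − 1/13) · (1 − 1/41) · (1 − 1/83)
       = 132717 · 78720/132717 = 78720.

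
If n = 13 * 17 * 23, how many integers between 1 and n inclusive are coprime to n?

4224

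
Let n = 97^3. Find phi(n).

903264

φ(97^3) = 97^2·(97−1) = 9409·96 = 903264.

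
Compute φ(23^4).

φ(279841) = 279841 · (1 − 1/23)
       = 279841 · 22/23 = 267674.

267674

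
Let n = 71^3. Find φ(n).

352870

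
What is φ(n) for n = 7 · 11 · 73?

φ(7) = 7 − 1 = 6.
φ(11) = 11 − 1 = 10.
φ(73) = 73 − 1 = 72.
φ(5621) = 6 × 10 × 72 = 4320.

4320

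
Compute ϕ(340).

128

Factor 340: 340 = 2**2 × 5 × 17.
φ(340) = 340 · (1 − 1/2) · (1 − 1/5) · (1 − 1/17)
       = 340 · 64/170 = 128.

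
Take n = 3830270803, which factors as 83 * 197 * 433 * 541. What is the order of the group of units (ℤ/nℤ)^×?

φ(83) = 83 − 1 = 82.
φ(197) = 197 − 1 = 196.
φ(433) = 433 − 1 = 432.
φ(541) = 541 − 1 = 540.
Since φ is multiplicative, φ(3830270803) = 82 · 196 · 432 · 540 = 3749276160.

3749276160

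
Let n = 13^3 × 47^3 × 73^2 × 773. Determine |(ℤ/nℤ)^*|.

836169178201344

φ(13^3) = 13^2·(13−1) = 169·12 = 2028.
φ(47^3) = 47^2·(47−1) = 2209·46 = 101614.
φ(73^2) = 73^2 − 73^1 = 5329 − 73 = 5256.
φ(773) = 773 − 1 = 772.
Multiply: 2028 · 101614 · 5256 · 772 = 836169178201344.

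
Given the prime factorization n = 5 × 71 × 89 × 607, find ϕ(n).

φ(5) = 5 − 1 = 4.
φ(71) = 71 − 1 = 70.
φ(89) = 89 − 1 = 88.
φ(607) = 607 − 1 = 606.
Multiply: 4 · 70 · 88 · 606 = 14931840.

14931840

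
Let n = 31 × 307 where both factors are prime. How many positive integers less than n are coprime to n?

9180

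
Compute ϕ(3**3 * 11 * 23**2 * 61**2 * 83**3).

φ(334276671034251) = 334276671034251 · (1 − 1/3) · (1 − 1/11) · (1 − 1/23) · (1 − 1/61) · (1 − 1/83)
       = 334276671034251 · 2164800/3842817 = 188310330014400.

188310330014400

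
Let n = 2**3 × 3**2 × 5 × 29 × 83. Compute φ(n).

220416

φ(866520) = 866520 · (1 − 1/2) · (1 − 1/3) · (1 − 1/5) · (1 − 1/29) · (1 − 1/83)
       = 866520 · 18368/72210 = 220416.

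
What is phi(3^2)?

6

φ(3^2) = 3^2 − 3^1 = 9 − 3 = 6.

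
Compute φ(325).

240

Prime factorization: 325 = 5^2 * 13.
φ(325) = 325 · (1 − 1/5) · (1 − 1/13)
       = 325 · 48/65 = 240.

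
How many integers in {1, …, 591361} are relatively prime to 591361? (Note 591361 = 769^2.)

590592

φ(591361) = 591361 · (1 − 1/769)
       = 591361 · 768/769 = 590592.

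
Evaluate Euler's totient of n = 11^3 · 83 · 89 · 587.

5116576960

φ(11^3) = 11^3 − 11^2 = 1331 − 121 = 1210.
φ(83) = 83 − 1 = 82.
φ(89) = 89 − 1 = 88.
φ(587) = 587 − 1 = 586.
φ(5771440939) = 1210 × 82 × 88 × 586 = 5116576960.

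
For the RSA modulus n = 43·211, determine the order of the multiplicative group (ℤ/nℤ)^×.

φ(43) = 43 − 1 = 42.
φ(211) = 211 − 1 = 210.
φ(9073) = 42 × 210 = 8820.

8820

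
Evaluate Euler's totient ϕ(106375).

79200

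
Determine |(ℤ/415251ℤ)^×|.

First factor: 415251 = 3^2 × 29 × 37 × 43.
φ(415251) = 415251 · (1 − 1/3) · (1 − 1/29) · (1 − 1/37) · (1 − 1/43)
       = 415251 · 84672/138417 = 254016.

254016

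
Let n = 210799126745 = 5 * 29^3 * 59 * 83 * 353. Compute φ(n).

φ(210799126745) = 210799126745 · (1 − 1/5) · (1 − 1/29) · (1 − 1/59) · (1 − 1/83) · (1 − 1/353)
       = 210799126745 · 187500544/250652945 = 157687957504.

157687957504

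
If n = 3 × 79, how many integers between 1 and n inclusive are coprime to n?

156

φ(3) = 3 − 1 = 2.
φ(79) = 79 − 1 = 78.
Since φ is multiplicative, φ(237) = 2 · 78 = 156.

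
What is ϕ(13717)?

11760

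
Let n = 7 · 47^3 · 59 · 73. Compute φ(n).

2546040384

φ(3130159627) = 3130159627 · (1 − 1/7) · (1 − 1/47) · (1 − 1/59) · (1 − 1/73)
       = 3130159627 · 1152576/1417003 = 2546040384.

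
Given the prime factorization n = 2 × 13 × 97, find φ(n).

1152

φ(2522) = 2522 · (1 − 1/2) · (1 − 1/13) · (1 − 1/97)
       = 2522 · 1152/2522 = 1152.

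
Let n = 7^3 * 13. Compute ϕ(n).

3528

φ(7^3) = 7^3 − 7^2 = 343 − 49 = 294.
φ(13) = 13 − 1 = 12.
φ(4459) = 294 × 12 = 3528.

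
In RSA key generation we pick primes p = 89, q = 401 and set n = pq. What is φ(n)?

35200

φ(pq) = (p−1)(q−1) = 88 · 400 = 35200.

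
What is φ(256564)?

Prime factorization: 256564 = 2**2 · 7**3 · 11 · 17.
φ(256564) = 256564 · (1 − 1/2) · (1 − 1/7) · (1 − 1/11) · (1 − 1/17)
       = 256564 · 960/2618 = 94080.

94080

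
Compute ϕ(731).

Factor 731: 731 = 17 · 43.
φ(731) = 731 · (1 − 1/17) · (1 − 1/43)
       = 731 · 672/731 = 672.

672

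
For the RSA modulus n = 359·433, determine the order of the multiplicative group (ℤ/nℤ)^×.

154656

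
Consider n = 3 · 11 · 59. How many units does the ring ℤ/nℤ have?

1160

φ(3) = 3 − 1 = 2.
φ(11) = 11 − 1 = 10.
φ(59) = 59 − 1 = 58.
φ(1947) = 2 × 10 × 58 = 1160.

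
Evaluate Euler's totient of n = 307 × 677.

φ(307) = 307 − 1 = 306.
φ(677) = 677 − 1 = 676.
φ(207839) = 306 × 676 = 206856.

206856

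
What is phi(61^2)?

3660

φ(3721) = 3721 · (1 − 1/61)
       = 3721 · 60/61 = 3660.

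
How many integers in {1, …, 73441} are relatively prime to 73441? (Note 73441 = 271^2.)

φ(73441) = 73441 · (1 − 1/271)
       = 73441 · 270/271 = 73170.

73170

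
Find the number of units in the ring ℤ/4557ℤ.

Factor 4557: 4557 = 3 × 7^2 × 31.
φ(3) = 3 − 1 = 2.
φ(7^2) = 7^2 − 7^1 = 49 − 7 = 42.
φ(31) = 31 − 1 = 30.
φ(4557) = 2 × 42 × 30 = 2520.

2520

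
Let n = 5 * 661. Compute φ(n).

2640

φ(3305) = 3305 · (1 − 1/5) · (1 − 1/661)
       = 3305 · 2640/3305 = 2640.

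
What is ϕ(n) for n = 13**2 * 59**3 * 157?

φ(13^2) = 13^2 − 13^1 = 169 − 13 = 156.
φ(59^3) = 59^3 − 59^2 = 205379 − 3481 = 201898.
φ(157) = 157 − 1 = 156.
φ(5449321007) = 156 × 201898 × 156 = 4913389728.

4913389728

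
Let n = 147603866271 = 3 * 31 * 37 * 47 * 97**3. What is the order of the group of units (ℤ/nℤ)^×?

φ(3) = 3 − 1 = 2.
φ(31) = 31 − 1 = 30.
φ(37) = 37 − 1 = 36.
φ(47) = 47 − 1 = 46.
φ(97^3) = 97^2·(97−1) = 9409·96 = 903264.
φ(147603866271) = 2 × 30 × 36 × 46 × 903264 = 89748311040.

89748311040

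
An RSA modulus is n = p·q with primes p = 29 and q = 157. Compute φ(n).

4368

φ(4553) = 4553 · (1 − 1/29) · (1 − 1/157)
       = 4553 · 4368/4553 = 4368.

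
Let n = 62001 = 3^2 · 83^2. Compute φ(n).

40836

φ(62001) = 62001 · (1 − 1/3) · (1 − 1/83)
       = 62001 · 164/249 = 40836.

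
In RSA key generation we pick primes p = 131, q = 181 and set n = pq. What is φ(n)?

23400

φ(n) = (p − 1)(q − 1) = (131−1)(181−1) = 130·180 = 23400.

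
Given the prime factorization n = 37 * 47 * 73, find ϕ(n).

119232

φ(126947) = 126947 · (1 − 1/37) · (1 − 1/47) · (1 − 1/73)
       = 126947 · 119232/126947 = 119232.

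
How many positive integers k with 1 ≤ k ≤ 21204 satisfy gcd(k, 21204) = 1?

Factor 21204: 21204 = 2**2 · 3**2 · 19 · 31.
φ(21204) = 21204 · (1 − 1/2) · (1 − 1/3) · (1 − 1/19) · (1 − 1/31)
       = 21204 · 1080/3534 = 6480.

6480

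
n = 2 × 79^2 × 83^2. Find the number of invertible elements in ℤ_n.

φ(2) = 2 − 1 = 1.
φ(79^2) = 79^1·(79−1) = 79·78 = 6162.
φ(83^2) = 83^2 − 83^1 = 6889 − 83 = 6806.
Since φ is multiplicative, φ(85988498) = 1 · 6162 · 6806 = 41938572.

41938572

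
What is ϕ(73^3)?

383688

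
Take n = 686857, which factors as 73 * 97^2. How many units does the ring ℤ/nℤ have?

φ(73) = 73 − 1 = 72.
φ(97^2) = 97^2 − 97^1 = 9409 − 97 = 9312.
Since φ is multiplicative, φ(686857) = 72 · 9312 = 670464.

670464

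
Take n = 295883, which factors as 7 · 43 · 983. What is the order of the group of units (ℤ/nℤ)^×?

φ(7) = 7 − 1 = 6.
φ(43) = 43 − 1 = 42.
φ(983) = 983 − 1 = 982.
Since φ is multiplicative, φ(295883) = 6 · 42 · 982 = 247464.

247464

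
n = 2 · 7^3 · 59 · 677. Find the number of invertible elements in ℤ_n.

11527152

φ(2) = 2 − 1 = 1.
φ(7^3) = 7^2·(7−1) = 49·6 = 294.
φ(59) = 59 − 1 = 58.
φ(677) = 677 − 1 = 676.
Multiply: 1 · 294 · 58 · 676 = 11527152.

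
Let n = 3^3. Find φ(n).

φ(3^3) = 3^3 − 3^2 = 27 − 9 = 18.

18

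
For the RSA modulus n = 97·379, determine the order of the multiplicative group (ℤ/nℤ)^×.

φ(n) = (p − 1)(q − 1) = (97−1)(379−1) = 96·378 = 36288.

36288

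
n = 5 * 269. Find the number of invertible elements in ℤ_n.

φ(5) = 5 − 1 = 4.
φ(269) = 269 − 1 = 268.
φ(1345) = 4 × 268 = 1072.

1072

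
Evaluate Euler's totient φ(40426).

17920

Prime factorization: 40426 = 2 · 17 · 29 · 41.
φ(2) = 2 − 1 = 1.
φ(17) = 17 − 1 = 16.
φ(29) = 29 − 1 = 28.
φ(41) = 41 − 1 = 40.
φ(40426) = 1 × 16 × 28 × 40 = 17920.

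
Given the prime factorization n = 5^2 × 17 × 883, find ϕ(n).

φ(5^2) = 5^1·(5−1) = 5·4 = 20.
φ(17) = 17 − 1 = 16.
φ(883) = 883 − 1 = 882.
Multiply: 20 · 16 · 882 = 282240.

282240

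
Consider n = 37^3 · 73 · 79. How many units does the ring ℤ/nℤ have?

φ(37^3) = 37^2·(37−1) = 1369·36 = 49284.
φ(73) = 73 − 1 = 72.
φ(79) = 79 − 1 = 78.
Multiply: 49284 · 72 · 78 = 276778944.

276778944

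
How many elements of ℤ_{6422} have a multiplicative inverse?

2808

First factor: 6422 = 2 · 13**2 · 19.
φ(6422) = 6422 · (1 − 1/2) · (1 − 1/13) · (1 − 1/19)
       = 6422 · 216/494 = 2808.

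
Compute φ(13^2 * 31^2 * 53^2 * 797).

318273022080

φ(363596884157) = 363596884157 · (1 − 1/13) · (1 − 1/31) · (1 − 1/53) · (1 − 1/797)
       = 363596884157 · 14901120/17023123 = 318273022080.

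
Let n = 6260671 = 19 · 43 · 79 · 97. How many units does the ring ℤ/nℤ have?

φ(19) = 19 − 1 = 18.
φ(43) = 43 − 1 = 42.
φ(79) = 79 − 1 = 78.
φ(97) = 97 − 1 = 96.
φ(6260671) = 18 × 42 × 78 × 96 = 5660928.

5660928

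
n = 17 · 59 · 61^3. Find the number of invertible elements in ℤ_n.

207185280

φ(227661943) = 227661943 · (1 − 1/17) · (1 − 1/59) · (1 − 1/61)
       = 227661943 · 55680/61183 = 207185280.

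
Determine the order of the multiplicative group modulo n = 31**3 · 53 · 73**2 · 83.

646125966720

φ(698368695361) = 698368695361 · (1 − 1/31) · (1 − 1/53) · (1 − 1/73) · (1 − 1/83)
       = 698368695361 · 9210240/9954937 = 646125966720.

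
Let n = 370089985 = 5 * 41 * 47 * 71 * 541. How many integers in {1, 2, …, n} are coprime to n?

φ(370089985) = 370089985 · (1 − 1/5) · (1 − 1/41) · (1 − 1/47) · (1 − 1/71) · (1 − 1/541)
       = 370089985 · 278208000/370089985 = 278208000.

278208000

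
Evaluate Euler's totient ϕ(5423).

4480

Factor 5423: 5423 = 11 · 17 · 29.
φ(11) = 11 − 1 = 10.
φ(17) = 17 − 1 = 16.
φ(29) = 29 − 1 = 28.
φ(5423) = 10 × 16 × 28 = 4480.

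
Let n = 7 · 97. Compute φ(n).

φ(679) = 679 · (1 − 1/7) · (1 − 1/97)
       = 679 · 576/679 = 576.

576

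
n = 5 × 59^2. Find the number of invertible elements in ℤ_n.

13688

φ(5) = 5 − 1 = 4.
φ(59^2) = 59^2 − 59^1 = 3481 − 59 = 3422.
Since φ is multiplicative, φ(17405) = 4 · 3422 = 13688.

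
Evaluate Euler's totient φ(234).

72

First factor: 234 = 2 * 3^2 * 13.
φ(2) = 2 − 1 = 1.
φ(3^2) = 3^1·(3−1) = 3·2 = 6.
φ(13) = 13 − 1 = 12.
φ(234) = 1 × 6 × 12 = 72.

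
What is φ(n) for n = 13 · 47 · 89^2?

4323264

φ(13) = 13 − 1 = 12.
φ(47) = 47 − 1 = 46.
φ(89^2) = 89^2 − 89^1 = 7921 − 89 = 7832.
Since φ is multiplicative, φ(4839731) = 12 · 46 · 7832 = 4323264.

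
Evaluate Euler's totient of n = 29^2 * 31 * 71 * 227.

φ(29^2) = 29^1·(29−1) = 29·28 = 812.
φ(31) = 31 − 1 = 30.
φ(71) = 71 − 1 = 70.
φ(227) = 227 − 1 = 226.
Since φ is multiplicative, φ(420186307) = 812 · 30 · 70 · 226 = 385375200.

385375200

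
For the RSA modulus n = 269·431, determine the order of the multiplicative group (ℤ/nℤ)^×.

For distinct primes, φ(pq) = (p−1)(q−1) = 268 × 430 = 115240.

115240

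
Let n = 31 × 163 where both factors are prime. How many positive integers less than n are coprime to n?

φ(5053) = 5053 · (1 − 1/31) · (1 − 1/163)
       = 5053 · 4860/5053 = 4860.

4860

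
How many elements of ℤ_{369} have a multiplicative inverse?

369 = 3^2 · 41.
φ(369) = 369 · (1 − 1/3) · (1 − 1/41)
       = 369 · 80/123 = 240.

240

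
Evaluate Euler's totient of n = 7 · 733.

φ(7) = 7 − 1 = 6.
φ(733) = 733 − 1 = 732.
φ(5131) = 6 × 732 = 4392.

4392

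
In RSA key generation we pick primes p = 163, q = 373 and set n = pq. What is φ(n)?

60264

φ(60799) = 60799 · (1 − 1/163) · (1 − 1/373)
       = 60799 · 60264/60799 = 60264.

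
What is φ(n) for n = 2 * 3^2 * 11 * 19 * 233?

φ(2) = 2 − 1 = 1.
φ(3^2) = 3^1·(3−1) = 3·2 = 6.
φ(11) = 11 − 1 = 10.
φ(19) = 19 − 1 = 18.
φ(233) = 233 − 1 = 232.
Multiply: 1 · 6 · 10 · 18 · 232 = 250560.

250560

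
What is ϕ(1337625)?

First factor: 1337625 = 3**2 * 5**3 * 29 * 41.
φ(1337625) = 1337625 · (1 − 1/3) · (1 − 1/5) · (1 − 1/29) · (1 − 1/41)
       = 1337625 · 8960/17835 = 672000.

672000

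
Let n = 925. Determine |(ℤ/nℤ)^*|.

720

925 = 5^2 · 37.
φ(5^2) = 5^2 − 5^1 = 25 − 5 = 20.
φ(37) = 37 − 1 = 36.
Since φ is multiplicative, φ(925) = 20 · 36 = 720.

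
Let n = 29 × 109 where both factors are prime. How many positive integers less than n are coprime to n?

3024

φ(29) = 29 − 1 = 28.
φ(109) = 109 − 1 = 108.
Since φ is multiplicative, φ(3161) = 28 · 108 = 3024.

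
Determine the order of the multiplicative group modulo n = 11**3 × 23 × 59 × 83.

126604720

φ(149911861) = 149911861 · (1 − 1/11) · (1 − 1/23) · (1 − 1/59) · (1 − 1/83)
       = 149911861 · 1046320/1238941 = 126604720.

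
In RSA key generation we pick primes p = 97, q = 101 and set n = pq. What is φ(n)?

9600

φ(9797) = 9797 · (1 − 1/97) · (1 − 1/101)
       = 9797 · 9600/9797 = 9600.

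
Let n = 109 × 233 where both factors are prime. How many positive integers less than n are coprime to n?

25056

φ(109) = 109 − 1 = 108.
φ(233) = 233 − 1 = 232.
Since φ is multiplicative, φ(25397) = 108 · 232 = 25056.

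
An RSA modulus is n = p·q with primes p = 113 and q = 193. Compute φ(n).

21504

φ(113) = 113 − 1 = 112.
φ(193) = 193 − 1 = 192.
Since φ is multiplicative, φ(21809) = 112 · 192 = 21504.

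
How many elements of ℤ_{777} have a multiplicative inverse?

432

Prime factorization: 777 = 3 · 7 · 37.
φ(3) = 3 − 1 = 2.
φ(7) = 7 − 1 = 6.
φ(37) = 37 − 1 = 36.
φ(777) = 2 × 6 × 36 = 432.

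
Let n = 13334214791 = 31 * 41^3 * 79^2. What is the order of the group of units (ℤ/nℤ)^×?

φ(31) = 31 − 1 = 30.
φ(41^3) = 41^3 − 41^2 = 68921 − 1681 = 67240.
φ(79^2) = 79^1·(79−1) = 79·78 = 6162.
φ(13334214791) = 30 × 67240 × 6162 = 12429986400.

12429986400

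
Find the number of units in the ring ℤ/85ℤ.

64

Prime factorization: 85 = 5 × 17.
φ(85) = 85 · (1 − 1/5) · (1 − 1/17)
       = 85 · 64/85 = 64.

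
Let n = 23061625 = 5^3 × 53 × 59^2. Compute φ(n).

17794400

φ(5^3) = 5^2·(5−1) = 25·4 = 100.
φ(53) = 53 − 1 = 52.
φ(59^2) = 59^2 − 59^1 = 3481 − 59 = 3422.
φ(23061625) = 100 × 52 × 3422 = 17794400.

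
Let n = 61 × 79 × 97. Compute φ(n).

φ(61) = 61 − 1 = 60.
φ(79) = 79 − 1 = 78.
φ(97) = 97 − 1 = 96.
Multiply: 60 · 78 · 96 = 449280.

449280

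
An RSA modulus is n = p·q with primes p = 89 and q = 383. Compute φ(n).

φ(34087) = 34087 · (1 − 1/89) · (1 − 1/383)
       = 34087 · 33616/34087 = 33616.

33616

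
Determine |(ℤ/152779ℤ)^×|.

120960

Prime factorization: 152779 = 11 · 17 · 19 · 43.
φ(152779) = 152779 · (1 − 1/11) · (1 − 1/17) · (1 − 1/19) · (1 − 1/43)
       = 152779 · 120960/152779 = 120960.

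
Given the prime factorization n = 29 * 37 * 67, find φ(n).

66528

φ(29) = 29 − 1 = 28.
φ(37) = 37 − 1 = 36.
φ(67) = 67 − 1 = 66.
Since φ is multiplicative, φ(71891) = 28 · 36 · 66 = 66528.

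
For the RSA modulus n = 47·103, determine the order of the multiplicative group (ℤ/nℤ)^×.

φ(pq) = (p−1)(q−1) = 46 · 102 = 4692.

4692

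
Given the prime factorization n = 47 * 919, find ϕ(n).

42228

φ(43193) = 43193 · (1 − 1/47) · (1 − 1/919)
       = 43193 · 42228/43193 = 42228.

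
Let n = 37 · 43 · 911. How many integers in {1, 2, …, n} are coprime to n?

1375920

φ(1449401) = 1449401 · (1 − 1/37) · (1 − 1/43) · (1 − 1/911)
       = 1449401 · 1375920/1449401 = 1375920.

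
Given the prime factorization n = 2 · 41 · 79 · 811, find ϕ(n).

2527200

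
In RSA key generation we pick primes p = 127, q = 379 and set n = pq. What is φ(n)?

47628

φ(48133) = 48133 · (1 − 1/127) · (1 − 1/379)
       = 48133 · 47628/48133 = 47628.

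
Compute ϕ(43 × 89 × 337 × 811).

φ(1045945889) = 1045945889 · (1 − 1/43) · (1 − 1/89) · (1 − 1/337) · (1 − 1/811)
       = 1045945889 · 1005903360/1045945889 = 1005903360.

1005903360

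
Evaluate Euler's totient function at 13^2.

φ(13^2) = 13^2 − 13^1 = 169 − 13 = 156.

156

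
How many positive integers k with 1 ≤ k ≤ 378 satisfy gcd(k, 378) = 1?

108

First factor: 378 = 2 · 3^3 · 7.
φ(2) = 2 − 1 = 1.
φ(3^3) = 3^3 − 3^2 = 27 − 9 = 18.
φ(7) = 7 − 1 = 6.
φ(378) = 1 × 18 × 6 = 108.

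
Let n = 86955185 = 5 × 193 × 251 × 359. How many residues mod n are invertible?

φ(5) = 5 − 1 = 4.
φ(193) = 193 − 1 = 192.
φ(251) = 251 − 1 = 250.
φ(359) = 359 − 1 = 358.
Multiply: 4 · 192 · 250 · 358 = 68736000.

68736000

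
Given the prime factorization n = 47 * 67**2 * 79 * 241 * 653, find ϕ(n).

φ(47) = 47 − 1 = 46.
φ(67^2) = 67^1·(67−1) = 67·66 = 4422.
φ(79) = 79 − 1 = 78.
φ(241) = 241 − 1 = 240.
φ(653) = 653 − 1 = 652.
φ(2623039185061) = 46 × 4422 × 78 × 240 × 652 = 2482732961280.

2482732961280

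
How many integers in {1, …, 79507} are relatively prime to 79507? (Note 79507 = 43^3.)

φ(43^3) = 43^2·(43−1) = 1849·42 = 77658.

77658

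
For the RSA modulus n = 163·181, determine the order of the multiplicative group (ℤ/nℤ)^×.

For distinct primes, φ(pq) = (p−1)(q−1) = 162 × 180 = 29160.

29160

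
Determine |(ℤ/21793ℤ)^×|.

19440

Prime factorization: 21793 = 19 · 31 · 37.
φ(21793) = 21793 · (1 − 1/19) · (1 − 1/31) · (1 − 1/37)
       = 21793 · 19440/21793 = 19440.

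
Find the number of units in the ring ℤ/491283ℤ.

269568

Prime factorization: 491283 = 3^2 · 13^2 · 17 · 19.
φ(3^2) = 3^2 − 3^1 = 9 − 3 = 6.
φ(13^2) = 13^1·(13−1) = 13·12 = 156.
φ(17) = 17 − 1 = 16.
φ(19) = 19 − 1 = 18.
φ(491283) = 6 × 156 × 16 × 18 = 269568.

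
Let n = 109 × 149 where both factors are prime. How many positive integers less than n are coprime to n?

For distinct primes, φ(pq) = (p−1)(q−1) = 108 × 148 = 15984.

15984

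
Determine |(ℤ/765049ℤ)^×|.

First factor: 765049 = 23 * 29 * 31 * 37.
φ(23) = 23 − 1 = 22.
φ(29) = 29 − 1 = 28.
φ(31) = 31 − 1 = 30.
φ(37) = 37 − 1 = 36.
Since φ is multiplicative, φ(765049) = 22 · 28 · 30 · 36 = 665280.

665280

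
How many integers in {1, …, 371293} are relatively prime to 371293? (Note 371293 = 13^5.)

φ(371293) = 371293 · (1 − 1/13)
       = 371293 · 12/13 = 342732.

342732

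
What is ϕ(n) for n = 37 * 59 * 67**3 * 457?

φ(37) = 37 − 1 = 36.
φ(59) = 59 − 1 = 58.
φ(67^3) = 67^3 − 67^2 = 300763 − 4489 = 296274.
φ(457) = 457 − 1 = 456.
Multiply: 36 · 58 · 296274 · 456 = 282090771072.

282090771072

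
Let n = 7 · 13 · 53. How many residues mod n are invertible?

φ(4823) = 4823 · (1 − 1/7) · (1 − 1/13) · (1 − 1/53)
       = 4823 · 3744/4823 = 3744.

3744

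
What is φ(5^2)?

φ(25) = 25 · (1 − 1/5)
       = 25 · 4/5 = 20.

20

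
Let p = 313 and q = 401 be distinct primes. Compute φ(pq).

φ(125513) = 125513 · (1 − 1/313) · (1 − 1/401)
       = 125513 · 124800/125513 = 124800.

124800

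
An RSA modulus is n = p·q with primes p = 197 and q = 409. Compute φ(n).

79968

φ(n) = (p − 1)(q − 1) = (197−1)(409−1) = 196·408 = 79968.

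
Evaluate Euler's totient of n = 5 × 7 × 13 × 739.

212544

φ(5) = 5 − 1 = 4.
φ(7) = 7 − 1 = 6.
φ(13) = 13 − 1 = 12.
φ(739) = 739 − 1 = 738.
Since φ is multiplicative, φ(336245) = 4 · 6 · 12 · 738 = 212544.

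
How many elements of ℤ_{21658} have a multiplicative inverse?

8064

First factor: 21658 = 2 * 7^2 * 13 * 17.
φ(21658) = 21658 · (1 − 1/2) · (1 − 1/7) · (1 − 1/13) · (1 − 1/17)
       = 21658 · 1152/3094 = 8064.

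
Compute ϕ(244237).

190080

Prime factorization: 244237 = 7 · 23 · 37 · 41.
φ(244237) = 244237 · (1 − 1/7) · (1 − 1/23) · (1 − 1/37) · (1 − 1/41)
       = 244237 · 190080/244237 = 190080.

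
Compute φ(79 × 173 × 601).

8049600

φ(79) = 79 − 1 = 78.
φ(173) = 173 − 1 = 172.
φ(601) = 601 − 1 = 600.
φ(8213867) = 78 × 172 × 600 = 8049600.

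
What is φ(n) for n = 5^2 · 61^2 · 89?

6441600

φ(5^2) = 5^1·(5−1) = 5·4 = 20.
φ(61^2) = 61^1·(61−1) = 61·60 = 3660.
φ(89) = 89 − 1 = 88.
φ(8279225) = 20 × 3660 × 88 = 6441600.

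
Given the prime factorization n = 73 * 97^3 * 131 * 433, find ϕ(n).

φ(3779177192267) = 3779177192267 · (1 − 1/73) · (1 − 1/97) · (1 − 1/131) · (1 − 1/433)
       = 3779177192267 · 388177920/401655563 = 3652366049280.

3652366049280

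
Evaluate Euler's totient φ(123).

Factor 123: 123 = 3 * 41.
φ(123) = 123 · (1 − 1/3) · (1 − 1/41)
       = 123 · 80/123 = 80.

80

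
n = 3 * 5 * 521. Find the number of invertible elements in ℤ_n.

φ(3) = 3 − 1 = 2.
φ(5) = 5 − 1 = 4.
φ(521) = 521 − 1 = 520.
Since φ is multiplicative, φ(7815) = 2 · 4 · 520 = 4160.

4160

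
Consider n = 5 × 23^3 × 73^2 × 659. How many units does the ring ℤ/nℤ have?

160997671296

φ(213641022185) = 213641022185 · (1 − 1/5) · (1 − 1/23) · (1 − 1/73) · (1 − 1/659)
       = 213641022185 · 4169088/5532305 = 160997671296.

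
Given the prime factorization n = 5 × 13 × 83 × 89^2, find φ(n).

30826752

φ(42733795) = 42733795 · (1 − 1/5) · (1 − 1/13) · (1 − 1/83) · (1 − 1/89)
       = 42733795 · 346368/480155 = 30826752.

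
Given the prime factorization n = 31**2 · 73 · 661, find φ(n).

44193600

φ(46371133) = 46371133 · (1 − 1/31) · (1 − 1/73) · (1 − 1/661)
       = 46371133 · 1425600/1495843 = 44193600.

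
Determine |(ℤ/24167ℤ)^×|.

20280

First factor: 24167 = 11 × 13^3.
φ(24167) = 24167 · (1 − 1/11) · (1 − 1/13)
       = 24167 · 120/143 = 20280.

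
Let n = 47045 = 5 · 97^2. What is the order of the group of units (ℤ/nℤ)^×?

37248

φ(47045) = 47045 · (1 − 1/5) · (1 − 1/97)
       = 47045 · 384/485 = 37248.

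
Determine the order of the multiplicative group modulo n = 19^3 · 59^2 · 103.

φ(2459246437) = 2459246437 · (1 − 1/19) · (1 − 1/59) · (1 − 1/103)
       = 2459246437 · 106488/115463 = 2268087912.

2268087912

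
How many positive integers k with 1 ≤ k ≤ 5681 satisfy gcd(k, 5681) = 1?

5681 = 13 × 19 × 23.
φ(5681) = 5681 · (1 − 1/13) · (1 − 1/19) · (1 − 1/23)
       = 5681 · 4752/5681 = 4752.

4752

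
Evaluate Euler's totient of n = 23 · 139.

φ(23) = 23 − 1 = 22.
φ(139) = 139 − 1 = 138.
φ(3197) = 22 × 138 = 3036.

3036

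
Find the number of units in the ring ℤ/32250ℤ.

32250 = 2 * 3 * 5**3 * 43.
φ(32250) = 32250 · (1 − 1/2) · (1 − 1/3) · (1 − 1/5) · (1 − 1/43)
       = 32250 · 336/1290 = 8400.

8400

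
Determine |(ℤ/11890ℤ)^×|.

4480

Prime factorization: 11890 = 2 × 5 × 29 × 41.
φ(2) = 2 − 1 = 1.
φ(5) = 5 − 1 = 4.
φ(29) = 29 − 1 = 28.
φ(41) = 41 − 1 = 40.
Multiply: 1 · 4 · 28 · 40 = 4480.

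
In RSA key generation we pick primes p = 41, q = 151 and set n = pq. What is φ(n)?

For distinct primes, φ(pq) = (p−1)(q−1) = 40 × 150 = 6000.

6000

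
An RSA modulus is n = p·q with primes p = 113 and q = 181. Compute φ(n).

φ(20453) = 20453 · (1 − 1/113) · (1 − 1/181)
       = 20453 · 20160/20453 = 20160.

20160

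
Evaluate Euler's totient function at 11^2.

110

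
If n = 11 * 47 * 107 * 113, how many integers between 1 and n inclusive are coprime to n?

5461120

φ(6251047) = 6251047 · (1 − 1/11) · (1 − 1/47) · (1 − 1/107) · (1 − 1/113)
       = 6251047 · 5461120/6251047 = 5461120.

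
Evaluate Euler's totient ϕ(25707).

14400

Factor 25707: 25707 = 3 · 11 · 19 · 41.
φ(25707) = 25707 · (1 − 1/3) · (1 − 1/11) · (1 − 1/19) · (1 − 1/41)
       = 25707 · 14400/25707 = 14400.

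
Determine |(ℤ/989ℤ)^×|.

924

Prime factorization: 989 = 23 · 43.
φ(989) = 989 · (1 − 1/23) · (1 − 1/43)
       = 989 · 924/989 = 924.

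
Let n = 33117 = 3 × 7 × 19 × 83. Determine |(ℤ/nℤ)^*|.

φ(33117) = 33117 · (1 − 1/3) · (1 − 1/7) · (1 − 1/19) · (1 − 1/83)
       = 33117 · 17712/33117 = 17712.

17712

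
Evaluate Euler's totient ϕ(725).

Prime factorization: 725 = 5^2 · 29.
φ(5^2) = 5^2 − 5^1 = 25 − 5 = 20.
φ(29) = 29 − 1 = 28.
Since φ is multiplicative, φ(725) = 20 · 28 = 560.

560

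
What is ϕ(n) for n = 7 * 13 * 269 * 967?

φ(7) = 7 − 1 = 6.
φ(13) = 13 − 1 = 12.
φ(269) = 269 − 1 = 268.
φ(967) = 967 − 1 = 966.
Since φ is multiplicative, φ(23671193) = 6 · 12 · 268 · 966 = 18639936.

18639936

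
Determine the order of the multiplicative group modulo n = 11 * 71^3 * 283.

995093400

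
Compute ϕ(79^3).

φ(493039) = 493039 · (1 − 1/79)
       = 493039 · 78/79 = 486798.

486798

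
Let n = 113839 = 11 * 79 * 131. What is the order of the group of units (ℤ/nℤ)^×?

φ(113839) = 113839 · (1 − 1/11) · (1 − 1/79) · (1 − 1/131)
       = 113839 · 101400/113839 = 101400.

101400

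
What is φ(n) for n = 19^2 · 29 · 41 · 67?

φ(28758343) = 28758343 · (1 − 1/19) · (1 − 1/29) · (1 − 1/41) · (1 − 1/67)
       = 28758343 · 1330560/1513597 = 25280640.

25280640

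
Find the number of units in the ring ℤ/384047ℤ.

384047 = 17 · 19 · 29 · 41.
φ(17) = 17 − 1 = 16.
φ(19) = 19 − 1 = 18.
φ(29) = 29 − 1 = 28.
φ(41) = 41 − 1 = 40.
Multiply: 16 · 18 · 28 · 40 = 322560.

322560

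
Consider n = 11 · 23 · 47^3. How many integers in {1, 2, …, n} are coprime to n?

22355080

φ(11) = 11 − 1 = 10.
φ(23) = 23 − 1 = 22.
φ(47^3) = 47^2·(47−1) = 2209·46 = 101614.
φ(26267219) = 10 × 22 × 101614 = 22355080.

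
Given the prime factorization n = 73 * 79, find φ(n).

φ(73) = 73 − 1 = 72.
φ(79) = 79 − 1 = 78.
Since φ is multiplicative, φ(5767) = 72 · 78 = 5616.

5616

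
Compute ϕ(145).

145 = 5 · 29.
φ(5) = 5 − 1 = 4.
φ(29) = 29 − 1 = 28.
Multiply: 4 · 28 = 112.

112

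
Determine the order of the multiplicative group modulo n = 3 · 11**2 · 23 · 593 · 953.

φ(4718262021) = 4718262021 · (1 − 1/3) · (1 − 1/11) · (1 − 1/23) · (1 − 1/593) · (1 − 1/953)
       = 4718262021 · 247976960/428932911 = 2727746560.

2727746560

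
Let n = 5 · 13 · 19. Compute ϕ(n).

864

φ(1235) = 1235 · (1 − 1/5) · (1 − 1/13) · (1 − 1/19)
       = 1235 · 864/1235 = 864.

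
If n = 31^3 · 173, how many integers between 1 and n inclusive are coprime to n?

φ(5153843) = 5153843 · (1 − 1/31) · (1 − 1/173)
       = 5153843 · 5160/5363 = 4958760.

4958760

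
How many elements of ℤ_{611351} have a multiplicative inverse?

First factor: 611351 = 13 · 31 · 37 · 41.
φ(13) = 13 − 1 = 12.
φ(31) = 31 − 1 = 30.
φ(37) = 37 − 1 = 36.
φ(41) = 41 − 1 = 40.
φ(611351) = 12 × 30 × 36 × 40 = 518400.

518400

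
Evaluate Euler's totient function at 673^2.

452256

φ(673^2) = 673^2 − 673^1 = 452929 − 673 = 452256.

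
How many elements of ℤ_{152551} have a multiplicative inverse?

First factor: 152551 = 7 × 19 × 31 × 37.
φ(152551) = 152551 · (1 − 1/7) · (1 − 1/19) · (1 − 1/31) · (1 − 1/37)
       = 152551 · 116640/152551 = 116640.

116640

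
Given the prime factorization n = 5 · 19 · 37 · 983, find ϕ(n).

2545344

φ(3455245) = 3455245 · (1 − 1/5) · (1 − 1/19) · (1 − 1/37) · (1 − 1/983)
       = 3455245 · 2545344/3455245 = 2545344.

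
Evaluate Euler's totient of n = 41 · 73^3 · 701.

10743264000

φ(11180737597) = 11180737597 · (1 − 1/41) · (1 − 1/73) · (1 − 1/701)
       = 11180737597 · 2016000/2098093 = 10743264000.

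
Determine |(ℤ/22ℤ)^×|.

10

Prime factorization: 22 = 2 × 11.
φ(2) = 2 − 1 = 1.
φ(11) = 11 − 1 = 10.
Multiply: 1 · 10 = 10.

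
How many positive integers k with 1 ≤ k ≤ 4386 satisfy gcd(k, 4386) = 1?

4386 = 2 · 3 · 17 · 43.
φ(4386) = 4386 · (1 − 1/2) · (1 − 1/3) · (1 − 1/17) · (1 − 1/43)
       = 4386 · 1344/4386 = 1344.

1344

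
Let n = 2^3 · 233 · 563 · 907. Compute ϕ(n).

φ(2^3) = 2^3 − 2^2 = 8 − 4 = 4.
φ(233) = 233 − 1 = 232.
φ(563) = 563 − 1 = 562.
φ(907) = 907 − 1 = 906.
φ(951834824) = 4 × 232 × 562 × 906 = 472511616.

472511616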